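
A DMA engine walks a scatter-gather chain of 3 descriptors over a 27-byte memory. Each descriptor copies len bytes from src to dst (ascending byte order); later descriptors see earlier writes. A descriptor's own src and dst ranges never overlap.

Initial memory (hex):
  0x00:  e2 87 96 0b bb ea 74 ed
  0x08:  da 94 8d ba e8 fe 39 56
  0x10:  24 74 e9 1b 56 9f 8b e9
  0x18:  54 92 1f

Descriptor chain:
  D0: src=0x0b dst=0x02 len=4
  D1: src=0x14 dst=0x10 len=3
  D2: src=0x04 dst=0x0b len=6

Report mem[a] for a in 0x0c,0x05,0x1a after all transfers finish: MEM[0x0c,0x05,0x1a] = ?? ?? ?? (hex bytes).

MEM[0x0c,0x05,0x1a] = 39 39 1f

#0 dst[0x02+4] := {0xba,0xe8,0xfe,0x39}
#1 dst[0x10+3] := {0x56,0x9f,0x8b}
#2 dst[0x0b+6] := {0xfe,0x39,0x74,0xed,0xda,0x94}
query mem[0x0c]=0x39, mem[0x05]=0x39, mem[0x1a]=0x1f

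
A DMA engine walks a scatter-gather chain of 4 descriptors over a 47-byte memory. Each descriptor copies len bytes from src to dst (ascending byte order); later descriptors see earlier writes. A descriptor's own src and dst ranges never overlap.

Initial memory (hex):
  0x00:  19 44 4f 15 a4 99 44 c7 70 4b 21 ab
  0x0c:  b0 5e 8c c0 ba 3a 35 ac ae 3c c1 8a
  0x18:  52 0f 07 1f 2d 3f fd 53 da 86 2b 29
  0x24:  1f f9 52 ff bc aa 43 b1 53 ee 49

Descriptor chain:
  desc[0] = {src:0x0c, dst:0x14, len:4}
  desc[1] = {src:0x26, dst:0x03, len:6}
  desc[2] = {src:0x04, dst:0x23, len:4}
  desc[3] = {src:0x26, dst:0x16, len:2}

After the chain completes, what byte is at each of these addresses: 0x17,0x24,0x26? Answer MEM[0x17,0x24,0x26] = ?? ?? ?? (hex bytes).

#0 dst[0x14+4] := {0xb0,0x5e,0x8c,0xc0}
#1 dst[0x03+6] := {0x52,0xff,0xbc,0xaa,0x43,0xb1}
#2 dst[0x23+4] := {0xff,0xbc,0xaa,0x43}
#3 dst[0x16+2] := {0x43,0xff}
query mem[0x17]=0xff, mem[0x24]=0xbc, mem[0x26]=0x43

MEM[0x17,0x24,0x26] = ff bc 43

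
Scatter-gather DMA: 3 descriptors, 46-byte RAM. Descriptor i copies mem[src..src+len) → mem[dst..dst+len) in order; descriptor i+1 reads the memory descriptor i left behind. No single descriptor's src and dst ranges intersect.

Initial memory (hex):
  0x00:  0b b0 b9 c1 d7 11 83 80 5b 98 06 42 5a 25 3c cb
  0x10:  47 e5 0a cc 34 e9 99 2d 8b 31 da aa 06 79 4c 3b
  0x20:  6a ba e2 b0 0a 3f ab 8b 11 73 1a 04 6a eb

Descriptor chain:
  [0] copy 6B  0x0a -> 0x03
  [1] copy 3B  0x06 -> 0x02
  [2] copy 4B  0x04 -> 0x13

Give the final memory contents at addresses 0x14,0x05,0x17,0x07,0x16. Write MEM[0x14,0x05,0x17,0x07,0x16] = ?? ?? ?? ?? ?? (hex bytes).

MEM[0x14,0x05,0x17,0x07,0x16] = 5a 5a 2d 3c 3c

  after D0: wrote 6B at 0x03 = 06425a253ccb
  after D1: wrote 3B at 0x02 = 253ccb
  after D2: wrote 4B at 0x13 = cb5a253c
query mem[0x14]=0x5a, mem[0x05]=0x5a, mem[0x17]=0x2d, mem[0x07]=0x3c, mem[0x16]=0x3c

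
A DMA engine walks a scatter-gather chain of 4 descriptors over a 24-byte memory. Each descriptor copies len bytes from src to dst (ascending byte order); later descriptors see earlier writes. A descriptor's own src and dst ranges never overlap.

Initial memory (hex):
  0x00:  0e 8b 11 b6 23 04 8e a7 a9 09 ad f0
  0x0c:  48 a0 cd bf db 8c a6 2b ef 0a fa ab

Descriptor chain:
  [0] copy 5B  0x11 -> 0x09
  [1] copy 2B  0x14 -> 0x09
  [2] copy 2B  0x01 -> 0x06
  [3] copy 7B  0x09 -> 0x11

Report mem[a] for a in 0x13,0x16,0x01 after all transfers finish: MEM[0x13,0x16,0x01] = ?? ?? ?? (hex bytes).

  after D0: wrote 5B at 0x09 = 8ca62bef0a
  after D1: wrote 2B at 0x09 = ef0a
  after D2: wrote 2B at 0x06 = 8b11
  after D3: wrote 7B at 0x11 = ef0a2bef0acdbf
query mem[0x13]=0x2b, mem[0x16]=0xcd, mem[0x01]=0x8b

MEM[0x13,0x16,0x01] = 2b cd 8b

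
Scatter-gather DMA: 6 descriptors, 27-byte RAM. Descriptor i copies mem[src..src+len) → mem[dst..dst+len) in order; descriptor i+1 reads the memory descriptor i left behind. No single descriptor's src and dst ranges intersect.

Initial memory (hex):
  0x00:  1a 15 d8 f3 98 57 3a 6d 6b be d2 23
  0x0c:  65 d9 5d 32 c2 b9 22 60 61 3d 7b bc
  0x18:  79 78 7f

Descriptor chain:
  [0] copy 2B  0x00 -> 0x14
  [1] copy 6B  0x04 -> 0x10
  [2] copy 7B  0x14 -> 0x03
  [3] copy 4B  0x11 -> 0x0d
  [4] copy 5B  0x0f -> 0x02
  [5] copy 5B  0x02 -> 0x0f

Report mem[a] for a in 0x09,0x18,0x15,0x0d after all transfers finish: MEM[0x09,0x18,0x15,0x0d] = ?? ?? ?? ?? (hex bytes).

#0 dst[0x14+2] := {0x1a,0x15}
#1 dst[0x10+6] := {0x98,0x57,0x3a,0x6d,0x6b,0xbe}
#2 dst[0x03+7] := {0x6b,0xbe,0x7b,0xbc,0x79,0x78,0x7f}
#3 dst[0x0d+4] := {0x57,0x3a,0x6d,0x6b}
#4 dst[0x02+5] := {0x6d,0x6b,0x57,0x3a,0x6d}
#5 dst[0x0f+5] := {0x6d,0x6b,0x57,0x3a,0x6d}
query mem[0x09]=0x7f, mem[0x18]=0x79, mem[0x15]=0xbe, mem[0x0d]=0x57

MEM[0x09,0x18,0x15,0x0d] = 7f 79 be 57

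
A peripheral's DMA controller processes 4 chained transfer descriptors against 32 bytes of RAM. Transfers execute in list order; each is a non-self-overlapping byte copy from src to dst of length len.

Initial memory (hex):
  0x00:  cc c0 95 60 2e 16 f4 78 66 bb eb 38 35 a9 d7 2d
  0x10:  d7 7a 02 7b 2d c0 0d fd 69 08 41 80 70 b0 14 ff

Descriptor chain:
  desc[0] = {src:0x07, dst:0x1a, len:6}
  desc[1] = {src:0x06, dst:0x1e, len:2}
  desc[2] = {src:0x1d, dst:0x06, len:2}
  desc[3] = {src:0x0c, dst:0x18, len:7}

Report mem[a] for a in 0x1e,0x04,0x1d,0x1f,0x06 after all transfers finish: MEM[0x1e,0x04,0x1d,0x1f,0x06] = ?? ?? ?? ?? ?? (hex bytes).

  after D0: wrote 6B at 0x1a = 7866bbeb3835
  after D1: wrote 2B at 0x1e = f478
  after D2: wrote 2B at 0x06 = ebf4
  after D3: wrote 7B at 0x18 = 35a9d72dd77a02
query mem[0x1e]=0x02, mem[0x04]=0x2e, mem[0x1d]=0x7a, mem[0x1f]=0x78, mem[0x06]=0xeb

MEM[0x1e,0x04,0x1d,0x1f,0x06] = 02 2e 7a 78 eb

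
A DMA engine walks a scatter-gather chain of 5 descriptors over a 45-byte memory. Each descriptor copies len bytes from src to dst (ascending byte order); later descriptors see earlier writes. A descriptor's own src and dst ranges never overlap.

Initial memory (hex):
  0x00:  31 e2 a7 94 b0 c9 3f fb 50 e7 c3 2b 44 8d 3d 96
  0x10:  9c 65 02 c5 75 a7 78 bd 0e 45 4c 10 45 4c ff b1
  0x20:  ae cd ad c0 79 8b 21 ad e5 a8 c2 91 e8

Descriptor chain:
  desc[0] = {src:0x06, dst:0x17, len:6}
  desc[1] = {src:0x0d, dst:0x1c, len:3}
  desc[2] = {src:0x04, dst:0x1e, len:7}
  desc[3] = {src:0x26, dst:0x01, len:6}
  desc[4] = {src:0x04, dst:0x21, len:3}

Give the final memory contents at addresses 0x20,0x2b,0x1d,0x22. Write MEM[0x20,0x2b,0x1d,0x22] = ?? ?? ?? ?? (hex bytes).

D0: mem[0x17..0x1c] <- [3f fb 50 e7 c3 2b]
D1: mem[0x1c..0x1e] <- [8d 3d 96]
D2: mem[0x1e..0x24] <- [b0 c9 3f fb 50 e7 c3]
D3: mem[0x01..0x06] <- [21 ad e5 a8 c2 91]
D4: mem[0x21..0x23] <- [a8 c2 91]
query mem[0x20]=0x3f, mem[0x2b]=0x91, mem[0x1d]=0x3d, mem[0x22]=0xc2

MEM[0x20,0x2b,0x1d,0x22] = 3f 91 3d c2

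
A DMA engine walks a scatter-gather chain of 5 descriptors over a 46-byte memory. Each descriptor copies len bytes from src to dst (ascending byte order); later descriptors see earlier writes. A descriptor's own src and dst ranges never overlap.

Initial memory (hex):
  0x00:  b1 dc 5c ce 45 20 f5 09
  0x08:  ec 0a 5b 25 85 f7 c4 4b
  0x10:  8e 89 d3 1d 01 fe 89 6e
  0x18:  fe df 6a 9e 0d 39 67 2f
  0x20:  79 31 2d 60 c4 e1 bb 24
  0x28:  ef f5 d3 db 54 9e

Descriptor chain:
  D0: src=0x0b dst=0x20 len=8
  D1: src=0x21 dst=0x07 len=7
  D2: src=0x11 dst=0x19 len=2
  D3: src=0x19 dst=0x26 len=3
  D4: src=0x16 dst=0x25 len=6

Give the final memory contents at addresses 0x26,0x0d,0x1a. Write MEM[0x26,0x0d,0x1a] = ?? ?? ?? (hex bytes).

  after D0: wrote 8B at 0x20 = 2585f7c44b8e89d3
  after D1: wrote 7B at 0x07 = 85f7c44b8e89d3
  after D2: wrote 2B at 0x19 = 89d3
  after D3: wrote 3B at 0x26 = 89d39e
  after D4: wrote 6B at 0x25 = 896efe89d39e
query mem[0x26]=0x6e, mem[0x0d]=0xd3, mem[0x1a]=0xd3

MEM[0x26,0x0d,0x1a] = 6e d3 d3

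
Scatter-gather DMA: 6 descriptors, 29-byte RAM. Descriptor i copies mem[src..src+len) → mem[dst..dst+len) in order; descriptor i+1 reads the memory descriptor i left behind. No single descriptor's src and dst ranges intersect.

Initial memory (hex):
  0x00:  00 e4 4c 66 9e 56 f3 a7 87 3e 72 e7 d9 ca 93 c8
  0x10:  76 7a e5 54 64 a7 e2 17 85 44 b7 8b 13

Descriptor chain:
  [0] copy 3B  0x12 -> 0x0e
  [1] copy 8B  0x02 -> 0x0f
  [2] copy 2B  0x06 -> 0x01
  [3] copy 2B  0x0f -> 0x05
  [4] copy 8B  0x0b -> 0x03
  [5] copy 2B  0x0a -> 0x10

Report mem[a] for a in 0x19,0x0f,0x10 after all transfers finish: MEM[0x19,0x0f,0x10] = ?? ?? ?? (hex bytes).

[0] 0x12->0x0e len=3 : e5 54 64
[1] 0x02->0x0f len=8 : 4c 66 9e 56 f3 a7 87 3e
[2] 0x06->0x01 len=2 : f3 a7
[3] 0x0f->0x05 len=2 : 4c 66
[4] 0x0b->0x03 len=8 : e7 d9 ca e5 4c 66 9e 56
[5] 0x0a->0x10 len=2 : 56 e7
query mem[0x19]=0x44, mem[0x0f]=0x4c, mem[0x10]=0x56

MEM[0x19,0x0f,0x10] = 44 4c 56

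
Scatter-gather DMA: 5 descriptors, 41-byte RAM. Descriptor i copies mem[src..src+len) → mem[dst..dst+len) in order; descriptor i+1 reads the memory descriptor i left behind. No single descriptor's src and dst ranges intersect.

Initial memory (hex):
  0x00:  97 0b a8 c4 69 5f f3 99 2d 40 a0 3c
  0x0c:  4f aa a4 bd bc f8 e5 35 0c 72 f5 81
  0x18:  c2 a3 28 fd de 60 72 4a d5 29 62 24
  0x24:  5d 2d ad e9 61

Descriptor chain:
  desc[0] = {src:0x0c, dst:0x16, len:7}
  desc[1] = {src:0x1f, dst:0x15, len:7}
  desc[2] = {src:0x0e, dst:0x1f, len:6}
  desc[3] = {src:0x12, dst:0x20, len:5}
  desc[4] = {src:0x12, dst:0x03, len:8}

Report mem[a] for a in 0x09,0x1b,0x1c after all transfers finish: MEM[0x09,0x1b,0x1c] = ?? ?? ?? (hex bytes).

MEM[0x09,0x1b,0x1c] = 62 2d e5

D0: mem[0x16..0x1c] <- [4f aa a4 bd bc f8 e5]
D1: mem[0x15..0x1b] <- [4a d5 29 62 24 5d 2d]
D2: mem[0x1f..0x24] <- [a4 bd bc f8 e5 35]
D3: mem[0x20..0x24] <- [e5 35 0c 4a d5]
D4: mem[0x03..0x0a] <- [e5 35 0c 4a d5 29 62 24]
query mem[0x09]=0x62, mem[0x1b]=0x2d, mem[0x1c]=0xe5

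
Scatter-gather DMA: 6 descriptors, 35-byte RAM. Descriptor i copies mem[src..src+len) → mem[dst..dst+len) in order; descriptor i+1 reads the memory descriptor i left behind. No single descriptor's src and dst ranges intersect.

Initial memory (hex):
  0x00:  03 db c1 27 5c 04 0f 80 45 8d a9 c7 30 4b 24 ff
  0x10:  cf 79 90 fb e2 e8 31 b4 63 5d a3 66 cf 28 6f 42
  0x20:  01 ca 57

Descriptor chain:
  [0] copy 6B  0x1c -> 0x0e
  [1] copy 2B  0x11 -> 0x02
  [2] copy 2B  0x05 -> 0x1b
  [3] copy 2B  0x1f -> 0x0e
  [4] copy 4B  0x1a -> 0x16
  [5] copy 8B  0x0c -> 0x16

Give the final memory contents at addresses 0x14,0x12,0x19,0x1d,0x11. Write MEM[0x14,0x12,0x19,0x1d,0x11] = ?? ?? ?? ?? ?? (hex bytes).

MEM[0x14,0x12,0x19,0x1d,0x11] = e2 01 01 ca 42

[0] 0x1c->0x0e len=6 : cf 28 6f 42 01 ca
[1] 0x11->0x02 len=2 : 42 01
[2] 0x05->0x1b len=2 : 04 0f
[3] 0x1f->0x0e len=2 : 42 01
[4] 0x1a->0x16 len=4 : a3 04 0f 28
[5] 0x0c->0x16 len=8 : 30 4b 42 01 6f 42 01 ca
query mem[0x14]=0xe2, mem[0x12]=0x01, mem[0x19]=0x01, mem[0x1d]=0xca, mem[0x11]=0x42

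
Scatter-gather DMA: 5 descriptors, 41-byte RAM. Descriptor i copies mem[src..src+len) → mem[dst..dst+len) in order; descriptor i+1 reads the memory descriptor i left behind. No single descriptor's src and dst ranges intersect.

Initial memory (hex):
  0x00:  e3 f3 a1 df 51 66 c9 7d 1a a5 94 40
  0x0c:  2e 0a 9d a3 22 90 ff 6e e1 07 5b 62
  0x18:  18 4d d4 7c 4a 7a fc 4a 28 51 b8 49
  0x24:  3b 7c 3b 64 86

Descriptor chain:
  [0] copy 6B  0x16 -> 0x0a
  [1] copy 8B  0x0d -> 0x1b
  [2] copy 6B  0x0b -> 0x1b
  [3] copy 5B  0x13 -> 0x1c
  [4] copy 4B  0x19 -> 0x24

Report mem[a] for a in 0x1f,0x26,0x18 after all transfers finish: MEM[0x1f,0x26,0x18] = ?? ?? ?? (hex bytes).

MEM[0x1f,0x26,0x18] = 5b 62 18

D0: mem[0x0a..0x0f] <- [5b 62 18 4d d4 7c]
D1: mem[0x1b..0x22] <- [4d d4 7c 22 90 ff 6e e1]
D2: mem[0x1b..0x20] <- [62 18 4d d4 7c 22]
D3: mem[0x1c..0x20] <- [6e e1 07 5b 62]
D4: mem[0x24..0x27] <- [4d d4 62 6e]
query mem[0x1f]=0x5b, mem[0x26]=0x62, mem[0x18]=0x18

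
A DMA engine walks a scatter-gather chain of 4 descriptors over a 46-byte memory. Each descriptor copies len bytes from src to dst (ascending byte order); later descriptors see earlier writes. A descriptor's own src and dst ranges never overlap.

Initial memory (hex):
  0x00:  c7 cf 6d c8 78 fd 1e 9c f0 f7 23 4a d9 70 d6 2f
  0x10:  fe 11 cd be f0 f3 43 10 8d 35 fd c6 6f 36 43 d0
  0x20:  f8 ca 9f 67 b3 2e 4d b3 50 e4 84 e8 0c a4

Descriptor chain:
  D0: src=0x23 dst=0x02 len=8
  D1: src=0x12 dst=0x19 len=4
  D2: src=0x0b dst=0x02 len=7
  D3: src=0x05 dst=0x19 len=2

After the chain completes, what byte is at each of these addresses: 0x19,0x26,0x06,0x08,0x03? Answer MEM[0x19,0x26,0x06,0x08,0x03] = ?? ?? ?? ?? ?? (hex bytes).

MEM[0x19,0x26,0x06,0x08,0x03] = d6 4d 2f 11 d9

  after D0: wrote 8B at 0x02 = 67b32e4db350e484
  after D1: wrote 4B at 0x19 = cdbef0f3
  after D2: wrote 7B at 0x02 = 4ad970d62ffe11
  after D3: wrote 2B at 0x19 = d62f
query mem[0x19]=0xd6, mem[0x26]=0x4d, mem[0x06]=0x2f, mem[0x08]=0x11, mem[0x03]=0xd9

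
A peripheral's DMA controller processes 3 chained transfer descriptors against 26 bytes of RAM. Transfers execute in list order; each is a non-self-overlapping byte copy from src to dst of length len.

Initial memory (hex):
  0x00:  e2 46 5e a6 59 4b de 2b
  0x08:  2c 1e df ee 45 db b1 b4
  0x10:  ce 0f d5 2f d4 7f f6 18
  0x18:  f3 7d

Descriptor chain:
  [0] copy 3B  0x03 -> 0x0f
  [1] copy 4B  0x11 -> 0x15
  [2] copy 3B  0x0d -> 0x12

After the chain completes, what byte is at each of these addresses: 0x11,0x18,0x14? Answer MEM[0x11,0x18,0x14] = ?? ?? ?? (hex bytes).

MEM[0x11,0x18,0x14] = 4b d4 a6

#0 dst[0x0f+3] := {0xa6,0x59,0x4b}
#1 dst[0x15+4] := {0x4b,0xd5,0x2f,0xd4}
#2 dst[0x12+3] := {0xdb,0xb1,0xa6}
query mem[0x11]=0x4b, mem[0x18]=0xd4, mem[0x14]=0xa6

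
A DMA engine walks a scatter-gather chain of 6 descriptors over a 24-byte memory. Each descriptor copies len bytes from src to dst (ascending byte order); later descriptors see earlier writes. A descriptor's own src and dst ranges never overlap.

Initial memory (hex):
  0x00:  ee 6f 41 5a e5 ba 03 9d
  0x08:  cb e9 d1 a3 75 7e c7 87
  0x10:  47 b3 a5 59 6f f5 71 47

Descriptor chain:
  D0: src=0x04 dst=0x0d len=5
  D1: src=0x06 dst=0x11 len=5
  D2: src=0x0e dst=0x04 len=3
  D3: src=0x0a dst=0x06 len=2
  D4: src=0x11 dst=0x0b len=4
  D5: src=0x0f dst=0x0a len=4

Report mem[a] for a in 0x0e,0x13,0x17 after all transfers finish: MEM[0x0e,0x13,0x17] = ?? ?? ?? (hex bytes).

D0: mem[0x0d..0x11] <- [e5 ba 03 9d cb]
D1: mem[0x11..0x15] <- [03 9d cb e9 d1]
D2: mem[0x04..0x06] <- [ba 03 9d]
D3: mem[0x06..0x07] <- [d1 a3]
D4: mem[0x0b..0x0e] <- [03 9d cb e9]
D5: mem[0x0a..0x0d] <- [03 9d 03 9d]
query mem[0x0e]=0xe9, mem[0x13]=0xcb, mem[0x17]=0x47

MEM[0x0e,0x13,0x17] = e9 cb 47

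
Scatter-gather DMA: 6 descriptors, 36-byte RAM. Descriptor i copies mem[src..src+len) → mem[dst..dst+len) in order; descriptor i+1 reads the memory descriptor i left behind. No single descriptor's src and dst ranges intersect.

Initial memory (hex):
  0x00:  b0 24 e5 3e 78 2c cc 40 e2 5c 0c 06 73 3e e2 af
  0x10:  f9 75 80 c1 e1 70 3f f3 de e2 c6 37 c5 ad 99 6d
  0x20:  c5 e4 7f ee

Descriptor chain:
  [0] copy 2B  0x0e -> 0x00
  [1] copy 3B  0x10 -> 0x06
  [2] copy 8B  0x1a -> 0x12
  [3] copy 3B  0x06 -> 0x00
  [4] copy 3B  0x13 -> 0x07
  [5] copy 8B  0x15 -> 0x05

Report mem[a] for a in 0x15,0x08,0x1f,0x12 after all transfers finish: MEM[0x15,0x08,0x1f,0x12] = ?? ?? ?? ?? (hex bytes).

MEM[0x15,0x08,0x1f,0x12] = ad c5 6d c6

  after D0: wrote 2B at 0x00 = e2af
  after D1: wrote 3B at 0x06 = f97580
  after D2: wrote 8B at 0x12 = c637c5ad996dc5e4
  after D3: wrote 3B at 0x00 = f97580
  after D4: wrote 3B at 0x07 = 37c5ad
  after D5: wrote 8B at 0x05 = ad996dc5e4c637c5
query mem[0x15]=0xad, mem[0x08]=0xc5, mem[0x1f]=0x6d, mem[0x12]=0xc6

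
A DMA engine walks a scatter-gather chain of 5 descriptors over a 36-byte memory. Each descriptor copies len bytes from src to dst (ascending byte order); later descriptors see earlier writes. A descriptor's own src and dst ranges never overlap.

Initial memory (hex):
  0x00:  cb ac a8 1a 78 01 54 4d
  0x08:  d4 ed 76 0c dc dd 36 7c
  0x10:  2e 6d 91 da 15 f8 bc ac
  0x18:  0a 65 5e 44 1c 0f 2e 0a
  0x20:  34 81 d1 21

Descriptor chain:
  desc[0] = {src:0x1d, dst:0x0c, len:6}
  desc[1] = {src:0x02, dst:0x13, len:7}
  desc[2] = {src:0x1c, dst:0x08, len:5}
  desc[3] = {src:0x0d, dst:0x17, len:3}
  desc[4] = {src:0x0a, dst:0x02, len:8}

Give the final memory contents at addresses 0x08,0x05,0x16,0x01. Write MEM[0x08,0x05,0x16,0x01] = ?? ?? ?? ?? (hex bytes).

MEM[0x08,0x05,0x16,0x01] = 81 2e 01 ac

[0] 0x1d->0x0c len=6 : 0f 2e 0a 34 81 d1
[1] 0x02->0x13 len=7 : a8 1a 78 01 54 4d d4
[2] 0x1c->0x08 len=5 : 1c 0f 2e 0a 34
[3] 0x0d->0x17 len=3 : 2e 0a 34
[4] 0x0a->0x02 len=8 : 2e 0a 34 2e 0a 34 81 d1
query mem[0x08]=0x81, mem[0x05]=0x2e, mem[0x16]=0x01, mem[0x01]=0xac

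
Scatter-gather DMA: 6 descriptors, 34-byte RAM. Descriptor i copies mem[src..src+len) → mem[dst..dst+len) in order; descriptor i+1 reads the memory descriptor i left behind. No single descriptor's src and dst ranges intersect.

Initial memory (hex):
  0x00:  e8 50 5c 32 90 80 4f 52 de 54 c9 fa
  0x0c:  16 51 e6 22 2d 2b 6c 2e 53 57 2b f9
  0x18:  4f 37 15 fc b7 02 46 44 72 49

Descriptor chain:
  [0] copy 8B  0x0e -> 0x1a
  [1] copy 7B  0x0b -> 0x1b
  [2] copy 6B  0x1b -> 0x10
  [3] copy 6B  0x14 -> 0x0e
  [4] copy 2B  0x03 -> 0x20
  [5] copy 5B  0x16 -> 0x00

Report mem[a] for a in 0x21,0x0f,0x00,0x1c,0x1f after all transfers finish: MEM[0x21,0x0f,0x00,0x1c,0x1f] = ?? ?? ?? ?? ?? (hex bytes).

MEM[0x21,0x0f,0x00,0x1c,0x1f] = 90 2d 2b 16 22

D0: mem[0x1a..0x21] <- [e6 22 2d 2b 6c 2e 53 57]
D1: mem[0x1b..0x21] <- [fa 16 51 e6 22 2d 2b]
D2: mem[0x10..0x15] <- [fa 16 51 e6 22 2d]
D3: mem[0x0e..0x13] <- [22 2d 2b f9 4f 37]
D4: mem[0x20..0x21] <- [32 90]
D5: mem[0x00..0x04] <- [2b f9 4f 37 e6]
query mem[0x21]=0x90, mem[0x0f]=0x2d, mem[0x00]=0x2b, mem[0x1c]=0x16, mem[0x1f]=0x22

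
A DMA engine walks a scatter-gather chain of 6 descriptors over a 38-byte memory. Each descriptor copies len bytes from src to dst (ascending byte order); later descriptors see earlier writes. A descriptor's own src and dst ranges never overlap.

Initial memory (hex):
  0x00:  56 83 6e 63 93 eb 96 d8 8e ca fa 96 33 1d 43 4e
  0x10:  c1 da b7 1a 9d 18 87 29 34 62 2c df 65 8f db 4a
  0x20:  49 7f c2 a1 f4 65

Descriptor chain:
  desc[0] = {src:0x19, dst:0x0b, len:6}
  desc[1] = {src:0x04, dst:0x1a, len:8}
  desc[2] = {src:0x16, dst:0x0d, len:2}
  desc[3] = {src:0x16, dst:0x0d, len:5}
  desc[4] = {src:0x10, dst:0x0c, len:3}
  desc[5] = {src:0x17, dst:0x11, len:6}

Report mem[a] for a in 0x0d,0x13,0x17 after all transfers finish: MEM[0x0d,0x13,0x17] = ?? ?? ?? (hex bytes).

MEM[0x0d,0x13,0x17] = 93 62 29

  after D0: wrote 6B at 0x0b = 622cdf658fdb
  after D1: wrote 8B at 0x1a = 93eb96d88ecafa62
  after D2: wrote 2B at 0x0d = 8729
  after D3: wrote 5B at 0x0d = 8729346293
  after D4: wrote 3B at 0x0c = 6293b7
  after D5: wrote 6B at 0x11 = 29346293eb96
query mem[0x0d]=0x93, mem[0x13]=0x62, mem[0x17]=0x29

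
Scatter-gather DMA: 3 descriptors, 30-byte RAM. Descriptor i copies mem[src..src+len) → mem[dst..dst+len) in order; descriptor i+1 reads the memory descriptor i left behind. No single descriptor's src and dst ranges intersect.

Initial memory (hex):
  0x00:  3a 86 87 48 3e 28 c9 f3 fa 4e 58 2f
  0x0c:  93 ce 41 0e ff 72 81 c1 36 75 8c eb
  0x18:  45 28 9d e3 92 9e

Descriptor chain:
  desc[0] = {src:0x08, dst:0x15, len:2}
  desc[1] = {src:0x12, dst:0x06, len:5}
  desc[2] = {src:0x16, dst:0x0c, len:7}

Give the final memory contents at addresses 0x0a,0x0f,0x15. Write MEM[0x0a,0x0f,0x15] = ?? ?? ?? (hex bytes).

#0 dst[0x15+2] := {0xfa,0x4e}
#1 dst[0x06+5] := {0x81,0xc1,0x36,0xfa,0x4e}
#2 dst[0x0c+7] := {0x4e,0xeb,0x45,0x28,0x9d,0xe3,0x92}
query mem[0x0a]=0x4e, mem[0x0f]=0x28, mem[0x15]=0xfa

MEM[0x0a,0x0f,0x15] = 4e 28 fa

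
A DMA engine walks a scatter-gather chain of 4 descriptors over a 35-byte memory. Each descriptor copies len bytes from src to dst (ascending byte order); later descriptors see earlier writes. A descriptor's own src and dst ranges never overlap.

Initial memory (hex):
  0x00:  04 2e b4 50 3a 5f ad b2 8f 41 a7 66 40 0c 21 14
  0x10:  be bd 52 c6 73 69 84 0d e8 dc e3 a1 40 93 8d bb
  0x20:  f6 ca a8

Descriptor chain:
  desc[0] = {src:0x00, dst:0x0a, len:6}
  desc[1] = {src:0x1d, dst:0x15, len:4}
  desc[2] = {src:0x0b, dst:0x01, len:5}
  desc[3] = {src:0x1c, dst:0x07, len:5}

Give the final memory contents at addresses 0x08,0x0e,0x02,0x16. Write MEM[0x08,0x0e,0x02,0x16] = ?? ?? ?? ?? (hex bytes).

MEM[0x08,0x0e,0x02,0x16] = 93 3a b4 8d

#0 dst[0x0a+6] := {0x04,0x2e,0xb4,0x50,0x3a,0x5f}
#1 dst[0x15+4] := {0x93,0x8d,0xbb,0xf6}
#2 dst[0x01+5] := {0x2e,0xb4,0x50,0x3a,0x5f}
#3 dst[0x07+5] := {0x40,0x93,0x8d,0xbb,0xf6}
query mem[0x08]=0x93, mem[0x0e]=0x3a, mem[0x02]=0xb4, mem[0x16]=0x8d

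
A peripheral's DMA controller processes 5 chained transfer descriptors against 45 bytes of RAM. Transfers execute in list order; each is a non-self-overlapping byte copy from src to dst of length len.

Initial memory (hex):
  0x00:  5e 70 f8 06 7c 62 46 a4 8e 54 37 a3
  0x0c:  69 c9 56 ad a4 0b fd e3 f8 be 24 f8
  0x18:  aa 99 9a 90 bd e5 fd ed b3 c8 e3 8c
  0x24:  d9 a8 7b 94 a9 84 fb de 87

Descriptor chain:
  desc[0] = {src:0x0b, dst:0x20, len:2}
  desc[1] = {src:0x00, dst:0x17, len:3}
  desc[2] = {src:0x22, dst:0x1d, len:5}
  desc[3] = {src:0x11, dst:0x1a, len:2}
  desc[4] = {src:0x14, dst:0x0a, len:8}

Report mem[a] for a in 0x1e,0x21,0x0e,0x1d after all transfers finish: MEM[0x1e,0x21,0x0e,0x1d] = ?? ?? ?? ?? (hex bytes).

#0 dst[0x20+2] := {0xa3,0x69}
#1 dst[0x17+3] := {0x5e,0x70,0xf8}
#2 dst[0x1d+5] := {0xe3,0x8c,0xd9,0xa8,0x7b}
#3 dst[0x1a+2] := {0x0b,0xfd}
#4 dst[0x0a+8] := {0xf8,0xbe,0x24,0x5e,0x70,0xf8,0x0b,0xfd}
query mem[0x1e]=0x8c, mem[0x21]=0x7b, mem[0x0e]=0x70, mem[0x1d]=0xe3

MEM[0x1e,0x21,0x0e,0x1d] = 8c 7b 70 e3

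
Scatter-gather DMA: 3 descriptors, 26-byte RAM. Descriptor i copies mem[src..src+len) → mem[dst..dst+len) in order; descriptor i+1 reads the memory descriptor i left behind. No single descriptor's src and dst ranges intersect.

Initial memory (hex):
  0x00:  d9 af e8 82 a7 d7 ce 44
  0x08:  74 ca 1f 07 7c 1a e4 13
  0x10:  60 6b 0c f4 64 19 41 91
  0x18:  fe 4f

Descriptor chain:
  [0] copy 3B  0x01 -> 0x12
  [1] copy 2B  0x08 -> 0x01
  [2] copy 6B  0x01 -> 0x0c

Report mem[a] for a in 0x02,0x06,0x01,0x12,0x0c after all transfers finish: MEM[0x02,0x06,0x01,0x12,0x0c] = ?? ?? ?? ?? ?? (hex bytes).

  after D0: wrote 3B at 0x12 = afe882
  after D1: wrote 2B at 0x01 = 74ca
  after D2: wrote 6B at 0x0c = 74ca82a7d7ce
query mem[0x02]=0xca, mem[0x06]=0xce, mem[0x01]=0x74, mem[0x12]=0xaf, mem[0x0c]=0x74

MEM[0x02,0x06,0x01,0x12,0x0c] = ca ce 74 af 74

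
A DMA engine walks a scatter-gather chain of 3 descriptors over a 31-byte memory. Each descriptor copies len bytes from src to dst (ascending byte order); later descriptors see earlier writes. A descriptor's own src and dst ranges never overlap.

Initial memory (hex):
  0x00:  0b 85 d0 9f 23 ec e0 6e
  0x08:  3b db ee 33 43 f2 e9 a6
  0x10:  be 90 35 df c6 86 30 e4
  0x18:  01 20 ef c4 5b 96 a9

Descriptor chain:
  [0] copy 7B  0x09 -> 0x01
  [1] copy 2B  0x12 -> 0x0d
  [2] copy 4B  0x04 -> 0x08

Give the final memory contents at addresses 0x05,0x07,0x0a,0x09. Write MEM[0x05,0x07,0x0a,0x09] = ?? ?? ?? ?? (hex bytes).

[0] 0x09->0x01 len=7 : db ee 33 43 f2 e9 a6
[1] 0x12->0x0d len=2 : 35 df
[2] 0x04->0x08 len=4 : 43 f2 e9 a6
query mem[0x05]=0xf2, mem[0x07]=0xa6, mem[0x0a]=0xe9, mem[0x09]=0xf2

MEM[0x05,0x07,0x0a,0x09] = f2 a6 e9 f2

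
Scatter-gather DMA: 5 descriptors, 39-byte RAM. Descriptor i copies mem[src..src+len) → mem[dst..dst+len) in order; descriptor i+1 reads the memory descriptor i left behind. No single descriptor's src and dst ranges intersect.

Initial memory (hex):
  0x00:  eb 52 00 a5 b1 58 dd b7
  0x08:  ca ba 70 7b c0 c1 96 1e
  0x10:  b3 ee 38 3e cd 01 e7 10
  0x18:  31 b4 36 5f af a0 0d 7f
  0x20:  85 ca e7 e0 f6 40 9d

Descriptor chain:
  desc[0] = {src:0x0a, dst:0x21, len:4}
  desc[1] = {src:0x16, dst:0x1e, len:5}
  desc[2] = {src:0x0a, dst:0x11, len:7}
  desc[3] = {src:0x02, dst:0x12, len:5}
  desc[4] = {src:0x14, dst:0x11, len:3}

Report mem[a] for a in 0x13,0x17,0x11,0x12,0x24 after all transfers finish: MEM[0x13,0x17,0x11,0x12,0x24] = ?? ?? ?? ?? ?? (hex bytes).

#0 dst[0x21+4] := {0x70,0x7b,0xc0,0xc1}
#1 dst[0x1e+5] := {0xe7,0x10,0x31,0xb4,0x36}
#2 dst[0x11+7] := {0x70,0x7b,0xc0,0xc1,0x96,0x1e,0xb3}
#3 dst[0x12+5] := {0x00,0xa5,0xb1,0x58,0xdd}
#4 dst[0x11+3] := {0xb1,0x58,0xdd}
query mem[0x13]=0xdd, mem[0x17]=0xb3, mem[0x11]=0xb1, mem[0x12]=0x58, mem[0x24]=0xc1

MEM[0x13,0x17,0x11,0x12,0x24] = dd b3 b1 58 c1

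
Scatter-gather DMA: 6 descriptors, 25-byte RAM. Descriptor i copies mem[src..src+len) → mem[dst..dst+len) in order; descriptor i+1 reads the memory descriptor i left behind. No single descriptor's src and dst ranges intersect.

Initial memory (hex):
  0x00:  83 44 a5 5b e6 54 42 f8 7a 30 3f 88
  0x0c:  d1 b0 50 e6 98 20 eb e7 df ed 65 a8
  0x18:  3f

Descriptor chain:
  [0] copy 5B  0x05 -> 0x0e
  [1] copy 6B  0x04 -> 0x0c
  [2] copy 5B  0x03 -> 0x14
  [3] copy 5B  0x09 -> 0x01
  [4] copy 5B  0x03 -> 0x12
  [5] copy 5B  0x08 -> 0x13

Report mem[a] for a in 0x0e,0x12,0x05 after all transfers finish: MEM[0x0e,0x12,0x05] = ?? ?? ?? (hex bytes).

MEM[0x0e,0x12,0x05] = 42 88 54

  after D0: wrote 5B at 0x0e = 5442f87a30
  after D1: wrote 6B at 0x0c = e65442f87a30
  after D2: wrote 5B at 0x14 = 5be65442f8
  after D3: wrote 5B at 0x01 = 303f88e654
  after D4: wrote 5B at 0x12 = 88e65442f8
  after D5: wrote 5B at 0x13 = 7a303f88e6
query mem[0x0e]=0x42, mem[0x12]=0x88, mem[0x05]=0x54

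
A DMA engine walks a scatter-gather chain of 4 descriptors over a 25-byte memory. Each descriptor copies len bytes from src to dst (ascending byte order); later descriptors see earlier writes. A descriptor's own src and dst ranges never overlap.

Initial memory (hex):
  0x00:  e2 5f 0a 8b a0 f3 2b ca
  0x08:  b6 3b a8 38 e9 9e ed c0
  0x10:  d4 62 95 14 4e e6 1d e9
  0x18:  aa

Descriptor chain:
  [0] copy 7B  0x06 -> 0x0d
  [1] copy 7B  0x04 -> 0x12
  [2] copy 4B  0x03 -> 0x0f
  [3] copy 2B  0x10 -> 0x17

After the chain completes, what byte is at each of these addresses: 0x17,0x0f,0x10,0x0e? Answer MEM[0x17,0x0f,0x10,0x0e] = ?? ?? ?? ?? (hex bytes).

  after D0: wrote 7B at 0x0d = 2bcab63ba838e9
  after D1: wrote 7B at 0x12 = a0f32bcab63ba8
  after D2: wrote 4B at 0x0f = 8ba0f32b
  after D3: wrote 2B at 0x17 = a0f3
query mem[0x17]=0xa0, mem[0x0f]=0x8b, mem[0x10]=0xa0, mem[0x0e]=0xca

MEM[0x17,0x0f,0x10,0x0e] = a0 8b a0 ca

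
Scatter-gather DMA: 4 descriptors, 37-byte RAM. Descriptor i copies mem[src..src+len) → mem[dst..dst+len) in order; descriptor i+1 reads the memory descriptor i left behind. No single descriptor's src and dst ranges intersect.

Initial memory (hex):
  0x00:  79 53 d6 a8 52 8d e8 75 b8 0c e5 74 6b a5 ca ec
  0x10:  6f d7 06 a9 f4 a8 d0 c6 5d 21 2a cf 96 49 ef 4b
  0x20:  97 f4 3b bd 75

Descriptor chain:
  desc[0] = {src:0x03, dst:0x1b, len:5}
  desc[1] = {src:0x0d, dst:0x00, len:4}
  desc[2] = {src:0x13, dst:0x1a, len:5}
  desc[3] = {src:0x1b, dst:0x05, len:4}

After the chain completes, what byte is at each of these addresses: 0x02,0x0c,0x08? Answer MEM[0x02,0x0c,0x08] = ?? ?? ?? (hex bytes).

  after D0: wrote 5B at 0x1b = a8528de875
  after D1: wrote 4B at 0x00 = a5caec6f
  after D2: wrote 5B at 0x1a = a9f4a8d0c6
  after D3: wrote 4B at 0x05 = f4a8d0c6
query mem[0x02]=0xec, mem[0x0c]=0x6b, mem[0x08]=0xc6

MEM[0x02,0x0c,0x08] = ec 6b c6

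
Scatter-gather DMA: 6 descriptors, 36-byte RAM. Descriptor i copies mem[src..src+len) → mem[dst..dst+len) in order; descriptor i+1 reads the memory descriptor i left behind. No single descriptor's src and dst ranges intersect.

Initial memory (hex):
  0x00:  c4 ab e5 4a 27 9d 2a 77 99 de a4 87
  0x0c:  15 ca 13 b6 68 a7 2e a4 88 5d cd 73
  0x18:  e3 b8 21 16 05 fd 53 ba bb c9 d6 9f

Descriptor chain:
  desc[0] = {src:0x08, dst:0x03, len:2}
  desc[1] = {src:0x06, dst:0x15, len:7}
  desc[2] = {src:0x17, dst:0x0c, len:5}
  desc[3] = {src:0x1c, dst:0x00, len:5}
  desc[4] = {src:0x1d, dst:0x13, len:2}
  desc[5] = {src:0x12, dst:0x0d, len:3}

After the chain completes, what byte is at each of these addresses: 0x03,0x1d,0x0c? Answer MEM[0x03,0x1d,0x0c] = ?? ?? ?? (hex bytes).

#0 dst[0x03+2] := {0x99,0xde}
#1 dst[0x15+7] := {0x2a,0x77,0x99,0xde,0xa4,0x87,0x15}
#2 dst[0x0c+5] := {0x99,0xde,0xa4,0x87,0x15}
#3 dst[0x00+5] := {0x05,0xfd,0x53,0xba,0xbb}
#4 dst[0x13+2] := {0xfd,0x53}
#5 dst[0x0d+3] := {0x2e,0xfd,0x53}
query mem[0x03]=0xba, mem[0x1d]=0xfd, mem[0x0c]=0x99

MEM[0x03,0x1d,0x0c] = ba fd 99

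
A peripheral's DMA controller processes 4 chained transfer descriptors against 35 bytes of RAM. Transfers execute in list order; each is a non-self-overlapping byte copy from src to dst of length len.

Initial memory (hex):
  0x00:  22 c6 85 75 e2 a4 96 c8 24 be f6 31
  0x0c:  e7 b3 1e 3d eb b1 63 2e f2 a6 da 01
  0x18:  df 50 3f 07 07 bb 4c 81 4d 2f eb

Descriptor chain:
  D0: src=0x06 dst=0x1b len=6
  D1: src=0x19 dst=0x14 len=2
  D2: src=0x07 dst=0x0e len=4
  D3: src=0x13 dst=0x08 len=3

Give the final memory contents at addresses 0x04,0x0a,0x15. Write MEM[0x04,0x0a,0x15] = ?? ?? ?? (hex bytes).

MEM[0x04,0x0a,0x15] = e2 3f 3f

#0 dst[0x1b+6] := {0x96,0xc8,0x24,0xbe,0xf6,0x31}
#1 dst[0x14+2] := {0x50,0x3f}
#2 dst[0x0e+4] := {0xc8,0x24,0xbe,0xf6}
#3 dst[0x08+3] := {0x2e,0x50,0x3f}
query mem[0x04]=0xe2, mem[0x0a]=0x3f, mem[0x15]=0x3f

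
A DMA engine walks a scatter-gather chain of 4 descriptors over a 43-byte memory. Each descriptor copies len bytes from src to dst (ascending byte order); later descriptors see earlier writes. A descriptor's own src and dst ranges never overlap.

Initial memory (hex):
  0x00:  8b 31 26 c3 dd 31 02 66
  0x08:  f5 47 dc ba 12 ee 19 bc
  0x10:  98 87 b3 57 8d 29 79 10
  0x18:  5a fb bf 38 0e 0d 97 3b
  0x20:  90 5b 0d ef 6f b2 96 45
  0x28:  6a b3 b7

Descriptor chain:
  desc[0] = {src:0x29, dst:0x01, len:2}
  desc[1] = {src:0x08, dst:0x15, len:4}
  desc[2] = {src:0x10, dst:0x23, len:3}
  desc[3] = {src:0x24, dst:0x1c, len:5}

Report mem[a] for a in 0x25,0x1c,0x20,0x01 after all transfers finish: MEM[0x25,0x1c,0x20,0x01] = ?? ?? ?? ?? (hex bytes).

MEM[0x25,0x1c,0x20,0x01] = b3 87 6a b3

  after D0: wrote 2B at 0x01 = b3b7
  after D1: wrote 4B at 0x15 = f547dcba
  after D2: wrote 3B at 0x23 = 9887b3
  after D3: wrote 5B at 0x1c = 87b396456a
query mem[0x25]=0xb3, mem[0x1c]=0x87, mem[0x20]=0x6a, mem[0x01]=0xb3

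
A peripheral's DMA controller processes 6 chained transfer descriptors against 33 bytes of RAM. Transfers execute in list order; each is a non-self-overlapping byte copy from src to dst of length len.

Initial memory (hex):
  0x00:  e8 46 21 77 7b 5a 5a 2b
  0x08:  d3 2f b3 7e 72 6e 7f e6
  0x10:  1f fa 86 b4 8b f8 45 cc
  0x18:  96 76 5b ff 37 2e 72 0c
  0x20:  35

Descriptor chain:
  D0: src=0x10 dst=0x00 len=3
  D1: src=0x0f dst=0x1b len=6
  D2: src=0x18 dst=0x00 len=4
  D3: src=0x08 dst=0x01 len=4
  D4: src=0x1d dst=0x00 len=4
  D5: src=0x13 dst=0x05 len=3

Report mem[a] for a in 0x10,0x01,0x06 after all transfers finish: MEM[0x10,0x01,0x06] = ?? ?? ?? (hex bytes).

MEM[0x10,0x01,0x06] = 1f 86 8b

[0] 0x10->0x00 len=3 : 1f fa 86
[1] 0x0f->0x1b len=6 : e6 1f fa 86 b4 8b
[2] 0x18->0x00 len=4 : 96 76 5b e6
[3] 0x08->0x01 len=4 : d3 2f b3 7e
[4] 0x1d->0x00 len=4 : fa 86 b4 8b
[5] 0x13->0x05 len=3 : b4 8b f8
query mem[0x10]=0x1f, mem[0x01]=0x86, mem[0x06]=0x8b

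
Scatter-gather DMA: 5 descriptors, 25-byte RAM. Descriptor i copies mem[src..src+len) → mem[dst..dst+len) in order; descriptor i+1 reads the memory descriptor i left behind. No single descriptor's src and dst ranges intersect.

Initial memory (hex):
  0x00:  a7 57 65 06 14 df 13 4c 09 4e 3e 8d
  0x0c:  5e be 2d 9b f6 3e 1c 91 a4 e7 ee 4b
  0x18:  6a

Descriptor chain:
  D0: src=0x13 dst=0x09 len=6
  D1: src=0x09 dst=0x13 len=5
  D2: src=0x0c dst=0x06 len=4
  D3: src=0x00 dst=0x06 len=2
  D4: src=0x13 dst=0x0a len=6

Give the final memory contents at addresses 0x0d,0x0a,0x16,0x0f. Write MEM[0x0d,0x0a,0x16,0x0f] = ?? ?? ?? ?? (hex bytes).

MEM[0x0d,0x0a,0x16,0x0f] = ee 91 ee 6a

D0: mem[0x09..0x0e] <- [91 a4 e7 ee 4b 6a]
D1: mem[0x13..0x17] <- [91 a4 e7 ee 4b]
D2: mem[0x06..0x09] <- [ee 4b 6a 9b]
D3: mem[0x06..0x07] <- [a7 57]
D4: mem[0x0a..0x0f] <- [91 a4 e7 ee 4b 6a]
query mem[0x0d]=0xee, mem[0x0a]=0x91, mem[0x16]=0xee, mem[0x0f]=0x6a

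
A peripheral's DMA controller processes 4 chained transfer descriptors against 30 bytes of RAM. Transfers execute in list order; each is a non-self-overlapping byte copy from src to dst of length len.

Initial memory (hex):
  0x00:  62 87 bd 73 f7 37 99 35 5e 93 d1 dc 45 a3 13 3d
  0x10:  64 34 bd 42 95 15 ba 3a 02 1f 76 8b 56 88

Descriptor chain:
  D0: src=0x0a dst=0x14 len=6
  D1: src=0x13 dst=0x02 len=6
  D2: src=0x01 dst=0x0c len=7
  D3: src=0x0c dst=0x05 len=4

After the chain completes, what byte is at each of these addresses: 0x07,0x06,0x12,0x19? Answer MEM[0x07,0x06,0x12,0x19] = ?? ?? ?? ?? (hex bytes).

#0 dst[0x14+6] := {0xd1,0xdc,0x45,0xa3,0x13,0x3d}
#1 dst[0x02+6] := {0x42,0xd1,0xdc,0x45,0xa3,0x13}
#2 dst[0x0c+7] := {0x87,0x42,0xd1,0xdc,0x45,0xa3,0x13}
#3 dst[0x05+4] := {0x87,0x42,0xd1,0xdc}
query mem[0x07]=0xd1, mem[0x06]=0x42, mem[0x12]=0x13, mem[0x19]=0x3d

MEM[0x07,0x06,0x12,0x19] = d1 42 13 3d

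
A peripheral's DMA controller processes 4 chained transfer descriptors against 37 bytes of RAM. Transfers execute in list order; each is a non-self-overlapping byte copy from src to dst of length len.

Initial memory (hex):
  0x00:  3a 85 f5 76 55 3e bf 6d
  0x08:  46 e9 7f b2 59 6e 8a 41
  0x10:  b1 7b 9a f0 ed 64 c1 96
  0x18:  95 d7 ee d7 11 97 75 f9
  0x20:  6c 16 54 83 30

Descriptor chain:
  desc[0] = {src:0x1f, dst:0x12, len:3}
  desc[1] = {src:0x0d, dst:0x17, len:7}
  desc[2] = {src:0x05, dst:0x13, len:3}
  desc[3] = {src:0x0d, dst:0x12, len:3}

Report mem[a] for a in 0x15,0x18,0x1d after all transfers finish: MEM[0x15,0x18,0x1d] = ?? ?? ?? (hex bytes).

#0 dst[0x12+3] := {0xf9,0x6c,0x16}
#1 dst[0x17+7] := {0x6e,0x8a,0x41,0xb1,0x7b,0xf9,0x6c}
#2 dst[0x13+3] := {0x3e,0xbf,0x6d}
#3 dst[0x12+3] := {0x6e,0x8a,0x41}
query mem[0x15]=0x6d, mem[0x18]=0x8a, mem[0x1d]=0x6c

MEM[0x15,0x18,0x1d] = 6d 8a 6c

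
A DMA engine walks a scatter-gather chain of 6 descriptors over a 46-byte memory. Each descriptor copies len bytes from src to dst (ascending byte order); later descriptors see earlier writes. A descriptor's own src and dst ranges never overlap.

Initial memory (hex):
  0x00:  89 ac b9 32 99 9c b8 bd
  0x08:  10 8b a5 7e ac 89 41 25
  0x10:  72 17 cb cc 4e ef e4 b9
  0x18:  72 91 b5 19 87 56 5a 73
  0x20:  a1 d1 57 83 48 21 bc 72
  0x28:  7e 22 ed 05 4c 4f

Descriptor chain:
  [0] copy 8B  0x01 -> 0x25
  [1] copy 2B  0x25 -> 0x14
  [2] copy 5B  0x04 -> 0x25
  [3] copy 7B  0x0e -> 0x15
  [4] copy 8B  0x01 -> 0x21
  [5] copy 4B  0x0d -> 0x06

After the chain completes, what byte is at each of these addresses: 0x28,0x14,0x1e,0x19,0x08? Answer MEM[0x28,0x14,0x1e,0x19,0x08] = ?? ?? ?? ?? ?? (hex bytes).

MEM[0x28,0x14,0x1e,0x19,0x08] = 10 ac 5a cb 25

  after D0: wrote 8B at 0x25 = acb932999cb8bd10
  after D1: wrote 2B at 0x14 = acb9
  after D2: wrote 5B at 0x25 = 999cb8bd10
  after D3: wrote 7B at 0x15 = 41257217cbccac
  after D4: wrote 8B at 0x21 = acb932999cb8bd10
  after D5: wrote 4B at 0x06 = 89412572
query mem[0x28]=0x10, mem[0x14]=0xac, mem[0x1e]=0x5a, mem[0x19]=0xcb, mem[0x08]=0x25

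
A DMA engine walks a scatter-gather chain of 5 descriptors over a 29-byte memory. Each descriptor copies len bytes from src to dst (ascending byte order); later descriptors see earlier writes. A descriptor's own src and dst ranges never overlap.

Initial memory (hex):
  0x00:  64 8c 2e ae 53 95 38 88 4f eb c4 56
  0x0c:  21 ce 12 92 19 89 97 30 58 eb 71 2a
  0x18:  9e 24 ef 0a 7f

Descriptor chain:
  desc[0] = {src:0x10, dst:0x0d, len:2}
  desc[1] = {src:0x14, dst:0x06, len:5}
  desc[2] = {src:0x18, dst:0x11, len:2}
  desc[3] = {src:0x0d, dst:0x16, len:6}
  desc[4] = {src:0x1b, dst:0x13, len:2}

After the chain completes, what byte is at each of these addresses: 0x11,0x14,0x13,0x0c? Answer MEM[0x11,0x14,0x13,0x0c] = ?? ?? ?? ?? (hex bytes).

[0] 0x10->0x0d len=2 : 19 89
[1] 0x14->0x06 len=5 : 58 eb 71 2a 9e
[2] 0x18->0x11 len=2 : 9e 24
[3] 0x0d->0x16 len=6 : 19 89 92 19 9e 24
[4] 0x1b->0x13 len=2 : 24 7f
query mem[0x11]=0x9e, mem[0x14]=0x7f, mem[0x13]=0x24, mem[0x0c]=0x21

MEM[0x11,0x14,0x13,0x0c] = 9e 7f 24 21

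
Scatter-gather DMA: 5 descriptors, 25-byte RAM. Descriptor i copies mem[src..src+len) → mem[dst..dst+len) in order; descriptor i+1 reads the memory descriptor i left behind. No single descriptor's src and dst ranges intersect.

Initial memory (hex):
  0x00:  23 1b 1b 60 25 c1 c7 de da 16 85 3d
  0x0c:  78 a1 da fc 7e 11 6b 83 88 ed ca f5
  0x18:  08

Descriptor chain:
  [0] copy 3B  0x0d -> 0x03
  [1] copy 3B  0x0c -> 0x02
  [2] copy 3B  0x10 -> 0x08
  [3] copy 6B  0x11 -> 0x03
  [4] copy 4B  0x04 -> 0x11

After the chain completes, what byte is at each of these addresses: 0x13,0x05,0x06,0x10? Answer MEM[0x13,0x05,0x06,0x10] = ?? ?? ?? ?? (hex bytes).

MEM[0x13,0x05,0x06,0x10] = 88 83 88 7e

[0] 0x0d->0x03 len=3 : a1 da fc
[1] 0x0c->0x02 len=3 : 78 a1 da
[2] 0x10->0x08 len=3 : 7e 11 6b
[3] 0x11->0x03 len=6 : 11 6b 83 88 ed ca
[4] 0x04->0x11 len=4 : 6b 83 88 ed
query mem[0x13]=0x88, mem[0x05]=0x83, mem[0x06]=0x88, mem[0x10]=0x7e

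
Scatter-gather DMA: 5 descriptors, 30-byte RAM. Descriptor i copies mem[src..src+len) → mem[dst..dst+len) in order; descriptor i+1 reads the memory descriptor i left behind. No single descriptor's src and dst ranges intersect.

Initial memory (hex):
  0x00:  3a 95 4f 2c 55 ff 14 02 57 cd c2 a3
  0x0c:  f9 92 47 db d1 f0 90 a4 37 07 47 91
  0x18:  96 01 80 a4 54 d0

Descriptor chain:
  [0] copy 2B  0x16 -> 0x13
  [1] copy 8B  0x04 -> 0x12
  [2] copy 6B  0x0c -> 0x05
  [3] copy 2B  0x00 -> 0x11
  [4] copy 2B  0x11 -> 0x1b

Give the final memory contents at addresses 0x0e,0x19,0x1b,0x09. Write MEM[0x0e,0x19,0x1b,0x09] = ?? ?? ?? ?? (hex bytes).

[0] 0x16->0x13 len=2 : 47 91
[1] 0x04->0x12 len=8 : 55 ff 14 02 57 cd c2 a3
[2] 0x0c->0x05 len=6 : f9 92 47 db d1 f0
[3] 0x00->0x11 len=2 : 3a 95
[4] 0x11->0x1b len=2 : 3a 95
query mem[0x0e]=0x47, mem[0x19]=0xa3, mem[0x1b]=0x3a, mem[0x09]=0xd1

MEM[0x0e,0x19,0x1b,0x09] = 47 a3 3a d1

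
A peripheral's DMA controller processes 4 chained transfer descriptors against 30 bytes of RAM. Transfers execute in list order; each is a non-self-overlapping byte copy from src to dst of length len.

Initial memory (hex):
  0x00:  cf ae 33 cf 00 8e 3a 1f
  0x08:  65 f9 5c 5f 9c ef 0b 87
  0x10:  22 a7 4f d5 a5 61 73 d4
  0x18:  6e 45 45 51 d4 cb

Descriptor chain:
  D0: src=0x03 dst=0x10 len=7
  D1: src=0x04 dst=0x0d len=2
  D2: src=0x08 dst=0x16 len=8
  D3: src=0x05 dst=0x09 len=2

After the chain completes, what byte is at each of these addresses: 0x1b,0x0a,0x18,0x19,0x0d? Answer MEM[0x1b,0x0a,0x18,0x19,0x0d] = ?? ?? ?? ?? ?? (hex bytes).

MEM[0x1b,0x0a,0x18,0x19,0x0d] = 00 3a 5c 5f 00

[0] 0x03->0x10 len=7 : cf 00 8e 3a 1f 65 f9
[1] 0x04->0x0d len=2 : 00 8e
[2] 0x08->0x16 len=8 : 65 f9 5c 5f 9c 00 8e 87
[3] 0x05->0x09 len=2 : 8e 3a
query mem[0x1b]=0x00, mem[0x0a]=0x3a, mem[0x18]=0x5c, mem[0x19]=0x5f, mem[0x0d]=0x00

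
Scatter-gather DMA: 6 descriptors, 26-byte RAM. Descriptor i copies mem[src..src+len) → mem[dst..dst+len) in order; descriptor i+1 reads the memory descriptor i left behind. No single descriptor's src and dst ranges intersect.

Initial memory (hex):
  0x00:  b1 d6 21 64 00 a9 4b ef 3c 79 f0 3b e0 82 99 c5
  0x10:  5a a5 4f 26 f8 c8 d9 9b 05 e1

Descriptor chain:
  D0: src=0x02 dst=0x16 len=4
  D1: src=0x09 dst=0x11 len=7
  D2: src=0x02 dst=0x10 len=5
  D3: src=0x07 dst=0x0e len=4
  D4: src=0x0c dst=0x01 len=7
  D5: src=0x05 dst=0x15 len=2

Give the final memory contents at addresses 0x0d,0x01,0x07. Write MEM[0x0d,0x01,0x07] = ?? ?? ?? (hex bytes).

MEM[0x0d,0x01,0x07] = 82 e0 00

[0] 0x02->0x16 len=4 : 21 64 00 a9
[1] 0x09->0x11 len=7 : 79 f0 3b e0 82 99 c5
[2] 0x02->0x10 len=5 : 21 64 00 a9 4b
[3] 0x07->0x0e len=4 : ef 3c 79 f0
[4] 0x0c->0x01 len=7 : e0 82 ef 3c 79 f0 00
[5] 0x05->0x15 len=2 : 79 f0
query mem[0x0d]=0x82, mem[0x01]=0xe0, mem[0x07]=0x00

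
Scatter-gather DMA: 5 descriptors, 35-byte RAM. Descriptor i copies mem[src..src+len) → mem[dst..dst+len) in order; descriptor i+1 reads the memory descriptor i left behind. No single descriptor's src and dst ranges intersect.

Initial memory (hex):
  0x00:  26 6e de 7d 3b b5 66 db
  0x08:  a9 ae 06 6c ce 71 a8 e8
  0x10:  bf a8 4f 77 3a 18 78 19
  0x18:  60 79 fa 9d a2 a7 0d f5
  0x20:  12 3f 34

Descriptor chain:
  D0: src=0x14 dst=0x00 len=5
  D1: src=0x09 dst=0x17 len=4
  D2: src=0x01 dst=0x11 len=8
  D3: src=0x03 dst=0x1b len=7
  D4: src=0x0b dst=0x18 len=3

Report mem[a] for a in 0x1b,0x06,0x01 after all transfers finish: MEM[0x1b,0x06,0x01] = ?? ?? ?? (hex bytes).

[0] 0x14->0x00 len=5 : 3a 18 78 19 60
[1] 0x09->0x17 len=4 : ae 06 6c ce
[2] 0x01->0x11 len=8 : 18 78 19 60 b5 66 db a9
[3] 0x03->0x1b len=7 : 19 60 b5 66 db a9 ae
[4] 0x0b->0x18 len=3 : 6c ce 71
query mem[0x1b]=0x19, mem[0x06]=0x66, mem[0x01]=0x18

MEM[0x1b,0x06,0x01] = 19 66 18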